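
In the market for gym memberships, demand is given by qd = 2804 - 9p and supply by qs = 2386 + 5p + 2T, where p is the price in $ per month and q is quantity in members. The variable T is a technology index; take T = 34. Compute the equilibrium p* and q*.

p* = 25, q* = 2579

With T = 34, supply is qs = 2454 + 5p.
The market clears where 2804 - 9p = 2454 + 5p. Rearranging, 14p = 350, hence p* = 25.
Then q* = 2804 - 9(25) = 2579.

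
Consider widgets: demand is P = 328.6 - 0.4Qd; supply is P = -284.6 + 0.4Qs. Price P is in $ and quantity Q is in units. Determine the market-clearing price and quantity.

P* = 22, Q* = 766.5

Solving each curve for Q: Qd = 821.5 - 2.5P and Qs = 711.5 + 2.5P.
Set Qd = Qs: 821.5 - 2.5P = 711.5 + 2.5P, so 110 = 5P and P* = 22.
From the demand curve, Q* = 821.5 - 2.5(22) = 766.5.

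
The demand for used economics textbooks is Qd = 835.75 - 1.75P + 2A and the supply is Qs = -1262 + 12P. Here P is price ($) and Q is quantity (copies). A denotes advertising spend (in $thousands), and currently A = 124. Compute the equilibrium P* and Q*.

P* = 170.6, Q* = 785.2

With A = 124, demand is Qd = 1083.75 - 1.75P.
Equating demand and supply, 1083.75 - 1.75P = -1262 + 12P gives 13.75P = 2345.75, so P* = 170.6.
Then Q* = 1083.75 - 1.75(170.6) = 785.2.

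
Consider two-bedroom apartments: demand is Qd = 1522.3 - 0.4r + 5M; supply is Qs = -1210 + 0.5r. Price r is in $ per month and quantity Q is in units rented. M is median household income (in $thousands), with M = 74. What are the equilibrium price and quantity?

With M = 74, demand is Qd = 1892.3 - 0.4r.
The market clears where 1892.3 - 0.4r = -1210 + 0.5r. Rearranging, 0.9r = 3102.3, hence r* = 3447.
Then Q* = 1892.3 - 0.4(3447) = 513.5.

r* = 3447, Q* = 513.5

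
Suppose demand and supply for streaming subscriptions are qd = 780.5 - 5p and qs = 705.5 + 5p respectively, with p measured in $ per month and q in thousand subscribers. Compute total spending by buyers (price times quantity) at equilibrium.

Total spending by buyers = 5572.5

The market clears where 780.5 - 5p = 705.5 + 5p. Rearranging, 10p = 75, hence p* = 7.5.
From the demand curve, q* = 780.5 - 5(7.5) = 743.
Total spending by buyers = p* × q* = 7.5 × 743 = 5572.5.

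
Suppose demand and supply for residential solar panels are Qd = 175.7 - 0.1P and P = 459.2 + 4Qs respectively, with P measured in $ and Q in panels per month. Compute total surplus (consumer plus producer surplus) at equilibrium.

Total surplus = 60153.03

Solving each curve for Q: Qs = -114.8 + 0.25P.
The market clears where 175.7 - 0.1P = -114.8 + 0.25P. Rearranging, 0.35P = 290.5, hence P* = 830.
From the demand curve, Q* = 175.7 - 0.1(830) = 92.7.
Demand choke price = 1757; supply choke price = 459.2. CS = ½(1757 - 830)(92.7) = 42966.45; PS = ½(830 - 459.2)(92.7) = 17186.58. Total surplus = 60153.03.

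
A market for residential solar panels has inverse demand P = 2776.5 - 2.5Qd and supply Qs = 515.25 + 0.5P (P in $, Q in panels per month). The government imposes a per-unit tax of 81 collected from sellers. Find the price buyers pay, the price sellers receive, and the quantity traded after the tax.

In direct form, Qd = 1110.6 - 0.4P.
Sellers keep P_s = P_b - 81 per unit, so supply in terms of the buyer price is Qs = 474.75 + 0.5P_b.
Equate demand and the shifted supply: 1110.6 - 0.4P_b = 474.75 + 0.5P_b, giving 0.9P_b = 635.85, so P_b = 706.5.
Then P_s = 706.5 - 81 = 625.5 and Q = 1110.6 - 0.4(706.5) = 828.

P_b = 706.5, P_s = 625.5, Q = 828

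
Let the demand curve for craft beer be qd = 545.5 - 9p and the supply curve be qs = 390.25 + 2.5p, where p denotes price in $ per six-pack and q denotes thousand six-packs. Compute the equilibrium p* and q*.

The market clears where 545.5 - 9p = 390.25 + 2.5p. Rearranging, 11.5p = 155.25, hence p* = 13.5.
Plugging p* into demand: q* = 545.5 - 9(13.5) = 424.

p* = 13.5, q* = 424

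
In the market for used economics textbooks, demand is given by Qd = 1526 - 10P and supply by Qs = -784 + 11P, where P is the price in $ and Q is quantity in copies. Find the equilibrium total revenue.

Total revenue = 46860

The market clears where 1526 - 10P = -784 + 11P. Rearranging, 21P = 2310, hence P* = 110.
Plugging P* into demand: Q* = 1526 - 10(110) = 426.
Total revenue = P* × Q* = 110 × 426 = 46860.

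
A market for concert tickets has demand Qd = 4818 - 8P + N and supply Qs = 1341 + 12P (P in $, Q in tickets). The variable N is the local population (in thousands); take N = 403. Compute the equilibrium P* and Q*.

With N = 403, demand is Qd = 5221 - 8P.
Equating demand and supply, 5221 - 8P = 1341 + 12P gives 20P = 3880, so P* = 194.
Plugging P* into demand: Q* = 5221 - 8(194) = 3669.

P* = 194, Q* = 3669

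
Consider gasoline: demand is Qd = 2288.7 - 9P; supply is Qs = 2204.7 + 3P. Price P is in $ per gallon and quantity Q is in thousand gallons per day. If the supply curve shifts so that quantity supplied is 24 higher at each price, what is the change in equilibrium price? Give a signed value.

Equating demand and supply, 2288.7 - 9P = 2204.7 + 3P gives 12P = 84, so P* = 7.
Then Q* = 2288.7 - 9(7) = 2225.7.
After the shift, supply is Qs = 2228.7 + 3P.
New equilibrium: 60 = 12P, so P = 5 and Q = 2243.7.
ΔP = 5 - 7 = -2.

ΔP = -2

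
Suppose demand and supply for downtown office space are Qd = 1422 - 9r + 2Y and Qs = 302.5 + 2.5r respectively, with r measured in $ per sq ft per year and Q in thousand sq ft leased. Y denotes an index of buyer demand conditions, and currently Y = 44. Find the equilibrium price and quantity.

With Y = 44, demand is Qd = 1510 - 9r.
Equating demand and supply, 1510 - 9r = 302.5 + 2.5r gives 11.5r = 1207.5, so r* = 105.
Plugging r* into demand: Q* = 1510 - 9(105) = 565.

r* = 105, Q* = 565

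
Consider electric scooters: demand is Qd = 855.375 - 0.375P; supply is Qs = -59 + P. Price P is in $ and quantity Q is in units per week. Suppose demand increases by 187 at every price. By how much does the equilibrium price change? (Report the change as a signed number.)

ΔP = 136

The market clears where 855.375 - 0.375P = -59 + P. Rearranging, 1.375P = 914.375, hence P* = 665.
Then Q* = 855.375 - 0.375(665) = 606.
After the shift, demand is Qd = 1042.375 - 0.375P.
The new intersection has 1101.375 = 1.375P, i.e. P = 801, Q = 742.
ΔP = 801 - 665 = 136.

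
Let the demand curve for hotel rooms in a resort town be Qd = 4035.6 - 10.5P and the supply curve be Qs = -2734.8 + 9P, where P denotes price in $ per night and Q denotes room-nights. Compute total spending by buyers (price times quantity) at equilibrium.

Set Qd = Qs: 4035.6 - 10.5P = -2734.8 + 9P, so 6770.4 = 19.5P and P* = 347.2.
Then Q* = 4035.6 - 10.5(347.2) = 390.
Total spending by buyers = P* × Q* = 347.2 × 390 = 135408.

Total spending by buyers = 135408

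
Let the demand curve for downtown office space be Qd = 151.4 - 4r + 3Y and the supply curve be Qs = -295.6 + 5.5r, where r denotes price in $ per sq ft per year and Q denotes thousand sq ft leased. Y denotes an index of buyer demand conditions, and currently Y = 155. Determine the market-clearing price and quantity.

With Y = 155, demand is Qd = 616.4 - 4r.
At equilibrium Qd = Qs, so 616.4 - 4r = -295.6 + 5.5r; collecting terms, 912 = 9.5r and r* = 96.
Plugging r* into demand: Q* = 616.4 - 4(96) = 232.4.

r* = 96, Q* = 232.4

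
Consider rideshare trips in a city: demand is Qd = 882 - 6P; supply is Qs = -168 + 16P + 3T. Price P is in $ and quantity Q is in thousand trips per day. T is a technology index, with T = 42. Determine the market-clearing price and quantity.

P* = 42, Q* = 630

With T = 42, supply is Qs = -42 + 16P.
Set Qd = Qs: 882 - 6P = -42 + 16P, so 924 = 22P and P* = 42.
Plugging P* into demand: Q* = 882 - 6(42) = 630.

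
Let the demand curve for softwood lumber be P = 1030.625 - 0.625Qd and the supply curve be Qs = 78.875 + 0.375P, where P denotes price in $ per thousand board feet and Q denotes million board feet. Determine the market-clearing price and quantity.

P* = 795, Q* = 377

Rewriting in direct form: Qd = 1649 - 1.6P.
At equilibrium Qd = Qs, so 1649 - 1.6P = 78.875 + 0.375P; collecting terms, 1570.125 = 1.975P and P* = 795.
Then Q* = 1649 - 1.6(795) = 377.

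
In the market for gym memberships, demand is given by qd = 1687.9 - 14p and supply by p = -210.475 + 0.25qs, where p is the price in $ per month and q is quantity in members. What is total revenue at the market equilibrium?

Rewriting in direct form: qs = 841.9 + 4p.
Equating demand and supply, 1687.9 - 14p = 841.9 + 4p gives 18p = 846, so p* = 47.
Substitute back: q* = 1687.9 - 14(47) = 1029.9.
Total revenue = p* × q* = 47 × 1029.9 = 48405.3.

Total revenue = 48405.3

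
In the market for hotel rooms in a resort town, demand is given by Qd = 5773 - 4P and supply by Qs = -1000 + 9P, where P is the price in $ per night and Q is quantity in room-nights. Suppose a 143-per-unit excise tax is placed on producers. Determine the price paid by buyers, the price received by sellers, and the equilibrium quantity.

With a tax of 143 on producers, they supply based on the net price P_s = P_b - 143, so Qs = -2287 + 9P_b.
Set Qd = Qs: 5773 - 4P_b = -2287 + 9P_b, so 8060 = 13P_b and P_b = 620.
So P_s = 477 and the quantity traded is Q = 5773 - 4(620) = 3293.

P_b = 620, P_s = 477, Q = 3293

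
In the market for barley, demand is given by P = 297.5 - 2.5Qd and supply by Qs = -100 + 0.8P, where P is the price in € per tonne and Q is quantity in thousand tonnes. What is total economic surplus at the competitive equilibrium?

Total surplus = 3967.5

Inverting to quantity form: Qd = 119 - 0.4P.
At equilibrium Qd = Qs, so 119 - 0.4P = -100 + 0.8P; collecting terms, 219 = 1.2P and P* = 182.5.
From the demand curve, Q* = 119 - 0.4(182.5) = 46.
Demand choke price = 297.5; supply choke price = 125. CS = ½(297.5 - 182.5)(46) = 2645; PS = ½(182.5 - 125)(46) = 1322.5. Total surplus = 3967.5.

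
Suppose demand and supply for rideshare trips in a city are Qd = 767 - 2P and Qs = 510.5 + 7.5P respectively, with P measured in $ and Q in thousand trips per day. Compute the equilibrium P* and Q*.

Equating demand and supply, 767 - 2P = 510.5 + 7.5P gives 9.5P = 256.5, so P* = 27.
From the demand curve, Q* = 767 - 2(27) = 713.

P* = 27, Q* = 713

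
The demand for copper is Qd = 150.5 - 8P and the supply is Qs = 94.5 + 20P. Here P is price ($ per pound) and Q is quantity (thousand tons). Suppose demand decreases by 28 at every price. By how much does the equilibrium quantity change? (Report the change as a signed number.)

Set Qd = Qs: 150.5 - 8P = 94.5 + 20P, so 56 = 28P and P* = 2.
Plugging P* into demand: Q* = 150.5 - 8(2) = 134.5.
After the shift, demand is Qd = 122.5 - 8P.
New equilibrium: 28 = 28P, so P = 1 and Q = 114.5.
ΔQ = 114.5 - 134.5 = -20.

ΔQ = -20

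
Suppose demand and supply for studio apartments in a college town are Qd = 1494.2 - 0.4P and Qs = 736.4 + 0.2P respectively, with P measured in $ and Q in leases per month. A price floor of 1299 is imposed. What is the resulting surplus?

Surplus = 21.6

With P fixed at 1299, quantity demanded is 974.6 and quantity supplied is 996.2.
Surplus = Qs - Qd = 996.2 - 974.6 = 21.6.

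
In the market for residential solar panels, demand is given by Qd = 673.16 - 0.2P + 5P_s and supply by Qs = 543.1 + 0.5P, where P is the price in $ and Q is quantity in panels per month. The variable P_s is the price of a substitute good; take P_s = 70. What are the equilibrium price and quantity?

With P_s = 70, demand is Qd = 1023.16 - 0.2P.
The market clears where 1023.16 - 0.2P = 543.1 + 0.5P. Rearranging, 0.7P = 480.06, hence P* = 685.8.
From the demand curve, Q* = 1023.16 - 0.2(685.8) = 886.

P* = 685.8, Q* = 886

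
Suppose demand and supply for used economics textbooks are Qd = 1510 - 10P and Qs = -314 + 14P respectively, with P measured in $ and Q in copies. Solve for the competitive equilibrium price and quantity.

P* = 76, Q* = 750

Set Qd = Qs: 1510 - 10P = -314 + 14P, so 1824 = 24P and P* = 76.
From the demand curve, Q* = 1510 - 10(76) = 750.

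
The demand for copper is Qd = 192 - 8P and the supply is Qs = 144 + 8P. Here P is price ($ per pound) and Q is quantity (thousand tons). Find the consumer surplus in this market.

Consumer surplus = 1764

Set Qd = Qs: 192 - 8P = 144 + 8P, so 48 = 16P and P* = 3.
From the demand curve, Q* = 192 - 8(3) = 168.
Demand choke price (Qd = 0): P = 192/8 = 24. Consumer surplus = ½ × (24 - 3) × 168 = 1764.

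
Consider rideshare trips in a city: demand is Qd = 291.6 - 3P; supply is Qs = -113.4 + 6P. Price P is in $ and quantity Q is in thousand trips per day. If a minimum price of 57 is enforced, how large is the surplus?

Surplus = 108

With P fixed at 57, quantity demanded is 120.6 and quantity supplied is 228.6.
Surplus = Qs - Qd = 228.6 - 120.6 = 108.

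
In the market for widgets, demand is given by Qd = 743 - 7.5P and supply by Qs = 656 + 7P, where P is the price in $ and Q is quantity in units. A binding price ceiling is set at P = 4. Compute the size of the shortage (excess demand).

With P fixed at 4, quantity demanded is 713 and quantity supplied is 684.
Shortage = Qd - Qs = 713 - 684 = 29.

Shortage = 29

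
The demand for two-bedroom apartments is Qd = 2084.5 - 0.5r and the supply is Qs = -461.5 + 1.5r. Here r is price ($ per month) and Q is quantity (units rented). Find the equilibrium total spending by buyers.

Total spending by buyers = 1843304

The market clears where 2084.5 - 0.5r = -461.5 + 1.5r. Rearranging, 2r = 2546, hence r* = 1273.
Then Q* = 2084.5 - 0.5(1273) = 1448.
Total spending by buyers = r* × Q* = 1273 × 1448 = 1843304.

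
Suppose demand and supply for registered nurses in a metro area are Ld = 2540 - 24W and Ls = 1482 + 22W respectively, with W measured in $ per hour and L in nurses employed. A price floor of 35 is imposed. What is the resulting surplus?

At W = 35: Ld = 1700 and Ls = 2252.
Surplus = Ls - Ld = 2252 - 1700 = 552.

Surplus = 552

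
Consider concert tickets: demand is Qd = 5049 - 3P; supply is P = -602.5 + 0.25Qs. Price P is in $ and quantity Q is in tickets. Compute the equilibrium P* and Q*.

In direct form, Qs = 2410 + 4P.
Equating demand and supply, 5049 - 3P = 2410 + 4P gives 7P = 2639, so P* = 377.
Then Q* = 5049 - 3(377) = 3918.

P* = 377, Q* = 3918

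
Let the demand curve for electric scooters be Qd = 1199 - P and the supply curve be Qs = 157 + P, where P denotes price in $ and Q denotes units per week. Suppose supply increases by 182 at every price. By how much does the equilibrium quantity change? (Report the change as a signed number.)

Set Qd = Qs: 1199 - P = 157 + P, so 1042 = 2P and P* = 521.
Substitute back: Q* = 1199 - 521 = 678.
After the shift, supply is Qs = 339 + P.
The new intersection has 860 = 2P, i.e. P = 430, Q = 769.
ΔQ = 769 - 678 = 91.

ΔQ = 91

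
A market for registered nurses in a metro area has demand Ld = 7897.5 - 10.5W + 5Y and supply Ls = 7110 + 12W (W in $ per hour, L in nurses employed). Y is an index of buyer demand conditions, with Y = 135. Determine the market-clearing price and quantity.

With Y = 135, demand is Ld = 8572.5 - 10.5W.
The market clears where 8572.5 - 10.5W = 7110 + 12W. Rearranging, 22.5W = 1462.5, hence W* = 65.
Then L* = 8572.5 - 10.5(65) = 7890.

W* = 65, L* = 7890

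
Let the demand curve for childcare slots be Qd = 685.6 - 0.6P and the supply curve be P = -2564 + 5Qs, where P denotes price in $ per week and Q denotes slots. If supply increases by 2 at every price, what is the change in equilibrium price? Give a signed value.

ΔP = -2.5

Inverting to quantity form: Qs = 512.8 + 0.2P.
Equating demand and supply, 685.6 - 0.6P = 512.8 + 0.2P gives 0.8P = 172.8, so P* = 216.
Then Q* = 685.6 - 0.6(216) = 556.
After the shift, supply is Qs = 514.8 + 0.2P.
Re-solving, 0.8P = 170.8 gives P = 213.5 and Q = 557.5.
ΔP = 213.5 - 216 = -2.5.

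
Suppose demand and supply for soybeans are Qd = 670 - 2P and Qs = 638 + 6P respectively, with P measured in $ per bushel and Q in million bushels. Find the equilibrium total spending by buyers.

Total spending by buyers = 2648

The market clears where 670 - 2P = 638 + 6P. Rearranging, 8P = 32, hence P* = 4.
Then Q* = 670 - 2(4) = 662.
Total spending by buyers = P* × Q* = 4 × 662 = 2648.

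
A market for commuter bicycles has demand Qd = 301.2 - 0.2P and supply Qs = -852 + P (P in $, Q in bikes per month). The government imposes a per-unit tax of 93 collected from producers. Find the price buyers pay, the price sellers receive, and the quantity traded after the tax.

The tax drives a wedge P_b - P_s = 93. Substituting P_s = P_b - 93 into supply: Qs = -945 + P_b.
Equate demand and the shifted supply: 301.2 - 0.2P_b = -945 + P_b, giving 1.2P_b = 1246.2, so P_b = 1038.5.
Then P_s = 1038.5 - 93 = 945.5 and Q = 301.2 - 0.2(1038.5) = 93.5.

P_b = 1038.5, P_s = 945.5, Q = 93.5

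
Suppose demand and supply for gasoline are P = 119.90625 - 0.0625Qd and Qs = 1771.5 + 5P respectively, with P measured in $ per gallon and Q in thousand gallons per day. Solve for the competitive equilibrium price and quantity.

P* = 7, Q* = 1806.5

Solving each curve for Q: Qd = 1918.5 - 16P.
At equilibrium Qd = Qs, so 1918.5 - 16P = 1771.5 + 5P; collecting terms, 147 = 21P and P* = 7.
Then Q* = 1918.5 - 16(7) = 1806.5.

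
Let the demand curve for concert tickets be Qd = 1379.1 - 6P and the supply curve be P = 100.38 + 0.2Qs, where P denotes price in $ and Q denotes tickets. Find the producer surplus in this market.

Producer surplus = 12467.961

In direct form, Qs = -501.9 + 5P.
Equating demand and supply, 1379.1 - 6P = -501.9 + 5P gives 11P = 1881, so P* = 171.
Substitute back: Q* = 1379.1 - 6(171) = 353.1.
Supply choke price (Qs = 0): P = 100.38. Producer surplus = ½ × (171 - 100.38) × 353.1 = 12467.961.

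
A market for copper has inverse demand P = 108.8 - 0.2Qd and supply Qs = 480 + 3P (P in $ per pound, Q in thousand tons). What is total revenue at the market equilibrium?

Total revenue = 4032

Rewriting in direct form: Qd = 544 - 5P.
Set Qd = Qs: 544 - 5P = 480 + 3P, so 64 = 8P and P* = 8.
Then Q* = 544 - 5(8) = 504.
Total revenue = P* × Q* = 8 × 504 = 4032.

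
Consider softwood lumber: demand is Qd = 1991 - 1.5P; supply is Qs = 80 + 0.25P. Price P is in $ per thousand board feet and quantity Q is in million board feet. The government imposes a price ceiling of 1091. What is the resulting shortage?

With P fixed at 1091, quantity demanded is 354.5 and quantity supplied is 352.75.
Shortage = Qd - Qs = 354.5 - 352.75 = 1.75.

Shortage = 1.75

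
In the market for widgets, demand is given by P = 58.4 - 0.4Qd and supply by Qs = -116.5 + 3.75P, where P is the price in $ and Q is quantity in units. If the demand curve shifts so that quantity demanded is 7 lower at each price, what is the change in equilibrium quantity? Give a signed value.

Rewriting in direct form: Qd = 146 - 2.5P.
At equilibrium Qd = Qs, so 146 - 2.5P = -116.5 + 3.75P; collecting terms, 262.5 = 6.25P and P* = 42.
From the demand curve, Q* = 146 - 2.5(42) = 41.
After the shift, demand is Qd = 139 - 2.5P.
Re-solving, 6.25P = 255.5 gives P = 40.88 and Q = 36.8.
ΔQ = 36.8 - 41 = -4.2.

ΔQ = -4.2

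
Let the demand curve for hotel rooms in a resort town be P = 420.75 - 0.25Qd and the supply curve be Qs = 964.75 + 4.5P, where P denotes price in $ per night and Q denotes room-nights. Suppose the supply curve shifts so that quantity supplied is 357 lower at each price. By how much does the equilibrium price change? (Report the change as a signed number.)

Solving each curve for Q: Qd = 1683 - 4P.
The market clears where 1683 - 4P = 964.75 + 4.5P. Rearranging, 8.5P = 718.25, hence P* = 84.5.
Substitute back: Q* = 1683 - 4(84.5) = 1345.
After the shift, supply is Qs = 607.75 + 4.5P.
New equilibrium: 1075.25 = 8.5P, so P = 126.5 and Q = 1177.
ΔP = 126.5 - 84.5 = 42.

ΔP = 42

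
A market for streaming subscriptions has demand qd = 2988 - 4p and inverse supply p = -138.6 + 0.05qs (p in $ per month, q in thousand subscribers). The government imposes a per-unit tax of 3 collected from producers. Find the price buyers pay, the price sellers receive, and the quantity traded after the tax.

In direct form, qs = 2772 + 20p.
With a tax of 3 on producers, they supply based on the net price p_s = p_b - 3, so qs = 2712 + 20p_b.
Equate demand and the shifted supply: 2988 - 4p_b = 2712 + 20p_b, giving 24p_b = 276, so p_b = 11.5.
Then p_s = 11.5 - 3 = 8.5 and q = 2988 - 4(11.5) = 2942.

p_b = 11.5, p_s = 8.5, q = 2942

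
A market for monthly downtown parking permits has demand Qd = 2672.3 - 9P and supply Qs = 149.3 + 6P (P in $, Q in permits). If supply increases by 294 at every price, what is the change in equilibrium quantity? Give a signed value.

Equating demand and supply, 2672.3 - 9P = 149.3 + 6P gives 15P = 2523, so P* = 168.2.
Substitute back: Q* = 2672.3 - 9(168.2) = 1158.5.
After the shift, supply is Qs = 443.3 + 6P.
Re-solving, 15P = 2229 gives P = 148.6 and Q = 1334.9.
ΔQ = 1334.9 - 1158.5 = 176.4.

ΔQ = 176.4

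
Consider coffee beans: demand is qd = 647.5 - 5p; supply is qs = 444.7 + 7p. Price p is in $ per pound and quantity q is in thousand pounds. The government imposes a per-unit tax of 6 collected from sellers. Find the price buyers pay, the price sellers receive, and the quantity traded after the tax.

Sellers keep p_s = p_b - 6 per unit, so supply in terms of the buyer price is qs = 402.7 + 7p_b.
Market clearing requires 647.5 - 5p_b = 402.7 + 7p_b; hence 244.8 = 12p_b and p_b = 20.4.
Then p_s = 20.4 - 6 = 14.4 and q = 647.5 - 5(20.4) = 545.5.

p_b = 20.4, p_s = 14.4, q = 545.5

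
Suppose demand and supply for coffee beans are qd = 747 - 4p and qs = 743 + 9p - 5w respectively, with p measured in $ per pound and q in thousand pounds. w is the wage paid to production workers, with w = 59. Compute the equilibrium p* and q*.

With w = 59, supply is qs = 448 + 9p.
Equating demand and supply, 747 - 4p = 448 + 9p gives 13p = 299, so p* = 23.
Plugging p* into demand: q* = 747 - 4(23) = 655.

p* = 23, q* = 655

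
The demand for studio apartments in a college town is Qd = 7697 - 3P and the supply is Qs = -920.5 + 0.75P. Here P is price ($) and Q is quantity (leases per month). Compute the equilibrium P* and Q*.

The market clears where 7697 - 3P = -920.5 + 0.75P. Rearranging, 3.75P = 8617.5, hence P* = 2298.
Plugging P* into demand: Q* = 7697 - 3(2298) = 803.

P* = 2298, Q* = 803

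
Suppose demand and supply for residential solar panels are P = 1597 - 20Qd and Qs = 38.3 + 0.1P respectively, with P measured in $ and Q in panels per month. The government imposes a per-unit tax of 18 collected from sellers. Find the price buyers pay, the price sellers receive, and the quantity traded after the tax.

P_b = 289, P_s = 271, Q = 65.4

Solving each curve for Q: Qd = 79.85 - 0.05P.
The tax drives a wedge P_b - P_s = 18. Substituting P_s = P_b - 18 into supply: Qs = 36.5 + 0.1P_b.
Set Qd = Qs: 79.85 - 0.05P_b = 36.5 + 0.1P_b, so 43.35 = 0.15P_b and P_b = 289.
So P_s = 271 and the quantity traded is Q = 79.85 - 0.05(289) = 65.4.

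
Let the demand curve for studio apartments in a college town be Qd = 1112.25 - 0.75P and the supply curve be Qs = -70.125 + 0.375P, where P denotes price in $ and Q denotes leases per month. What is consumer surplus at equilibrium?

Consumer surplus = 69984

The market clears where 1112.25 - 0.75P = -70.125 + 0.375P. Rearranging, 1.125P = 1182.375, hence P* = 1051.
From the demand curve, Q* = 1112.25 - 0.75(1051) = 324.
Demand choke price (Qd = 0): P = 1112.25/0.75 = 1483. Consumer surplus = ½ × (1483 - 1051) × 324 = 69984.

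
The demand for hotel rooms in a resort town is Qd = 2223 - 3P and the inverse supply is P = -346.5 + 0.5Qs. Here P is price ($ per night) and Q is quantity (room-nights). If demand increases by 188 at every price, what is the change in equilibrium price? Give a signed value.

Inverting to quantity form: Qs = 693 + 2P.
Equating demand and supply, 2223 - 3P = 693 + 2P gives 5P = 1530, so P* = 306.
Then Q* = 2223 - 3(306) = 1305.
After the shift, demand is Qd = 2411 - 3P.
New equilibrium: 1718 = 5P, so P = 343.6 and Q = 1380.2.
ΔP = 343.6 - 306 = 37.6.

ΔP = 37.6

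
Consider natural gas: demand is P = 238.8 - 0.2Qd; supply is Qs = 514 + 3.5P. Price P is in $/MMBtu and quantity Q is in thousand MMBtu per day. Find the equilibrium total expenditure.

In direct form, Qd = 1194 - 5P.
The market clears where 1194 - 5P = 514 + 3.5P. Rearranging, 8.5P = 680, hence P* = 80.
From the demand curve, Q* = 1194 - 5(80) = 794.
Total expenditure = P* × Q* = 80 × 794 = 63520.

Total expenditure = 63520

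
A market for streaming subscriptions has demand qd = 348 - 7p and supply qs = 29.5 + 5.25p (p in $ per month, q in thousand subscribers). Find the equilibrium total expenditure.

At equilibrium qd = qs, so 348 - 7p = 29.5 + 5.25p; collecting terms, 318.5 = 12.25p and p* = 26.
Substitute back: q* = 348 - 7(26) = 166.
Total expenditure = p* × q* = 26 × 166 = 4316.

Total expenditure = 4316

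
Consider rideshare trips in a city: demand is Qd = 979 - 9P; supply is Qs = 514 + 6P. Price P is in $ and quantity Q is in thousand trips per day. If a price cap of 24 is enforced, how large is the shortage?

Evaluating both curves at the ceiling price 24 gives Qd = 763, Qs = 658.
Shortage = Qd - Qs = 763 - 658 = 105.

Shortage = 105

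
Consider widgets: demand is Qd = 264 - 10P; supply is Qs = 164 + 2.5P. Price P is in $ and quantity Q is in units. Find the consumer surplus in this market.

Consumer surplus = 1692.8

Set Qd = Qs: 264 - 10P = 164 + 2.5P, so 100 = 12.5P and P* = 8.
Then Q* = 264 - 10(8) = 184.
Demand choke price (Qd = 0): P = 264/10 = 26.4. Consumer surplus = ½ × (26.4 - 8) × 184 = 1692.8.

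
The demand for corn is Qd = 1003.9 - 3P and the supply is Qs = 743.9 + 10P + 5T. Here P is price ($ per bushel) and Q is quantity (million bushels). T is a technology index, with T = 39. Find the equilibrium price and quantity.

With T = 39, supply is Qs = 938.9 + 10P.
Equating demand and supply, 1003.9 - 3P = 938.9 + 10P gives 13P = 65, so P* = 5.
From the demand curve, Q* = 1003.9 - 3(5) = 988.9.

P* = 5, Q* = 988.9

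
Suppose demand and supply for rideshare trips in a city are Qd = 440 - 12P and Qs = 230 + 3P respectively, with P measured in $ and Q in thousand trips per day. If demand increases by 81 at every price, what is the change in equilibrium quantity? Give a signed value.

ΔQ = 16.2

Equating demand and supply, 440 - 12P = 230 + 3P gives 15P = 210, so P* = 14.
Substitute back: Q* = 440 - 12(14) = 272.
After the shift, demand is Qd = 521 - 12P.
The new intersection has 291 = 15P, i.e. P = 19.4, Q = 288.2.
ΔQ = 288.2 - 272 = 16.2.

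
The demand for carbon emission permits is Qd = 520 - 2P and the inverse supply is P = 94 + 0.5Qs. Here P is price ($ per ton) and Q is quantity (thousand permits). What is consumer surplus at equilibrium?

Consumer surplus = 6889

Inverting to quantity form: Qs = -188 + 2P.
At equilibrium Qd = Qs, so 520 - 2P = -188 + 2P; collecting terms, 708 = 4P and P* = 177.
Plugging P* into demand: Q* = 520 - 2(177) = 166.
Demand choke price (Qd = 0): P = 520/2 = 260. Consumer surplus = ½ × (260 - 177) × 166 = 6889.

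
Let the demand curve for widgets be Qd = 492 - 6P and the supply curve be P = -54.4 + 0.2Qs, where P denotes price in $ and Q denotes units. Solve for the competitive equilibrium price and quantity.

P* = 20, Q* = 372

Solving each curve for Q: Qs = 272 + 5P.
Set Qd = Qs: 492 - 6P = 272 + 5P, so 220 = 11P and P* = 20.
From the demand curve, Q* = 492 - 6(20) = 372.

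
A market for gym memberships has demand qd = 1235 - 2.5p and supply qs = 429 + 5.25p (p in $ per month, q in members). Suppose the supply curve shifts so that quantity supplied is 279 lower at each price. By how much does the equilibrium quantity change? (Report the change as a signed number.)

Δq = -90

At equilibrium qd = qs, so 1235 - 2.5p = 429 + 5.25p; collecting terms, 806 = 7.75p and p* = 104.
From the demand curve, q* = 1235 - 2.5(104) = 975.
After the shift, supply is qs = 150 + 5.25p.
New equilibrium: 1085 = 7.75p, so p = 140 and q = 885.
Δq = 885 - 975 = -90.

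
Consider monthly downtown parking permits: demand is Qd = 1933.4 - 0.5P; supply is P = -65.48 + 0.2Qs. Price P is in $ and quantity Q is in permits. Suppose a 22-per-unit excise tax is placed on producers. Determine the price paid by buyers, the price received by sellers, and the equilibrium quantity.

P_b = 312, P_s = 290, Q = 1777.4

Rewriting in direct form: Qs = 327.4 + 5P.
Producers keep P_s = P_b - 22 per unit, so supply in terms of the buyer price is Qs = 217.4 + 5P_b.
Equate demand and the shifted supply: 1933.4 - 0.5P_b = 217.4 + 5P_b, giving 5.5P_b = 1716, so P_b = 312.
So P_s = 290 and the quantity traded is Q = 1933.4 - 0.5(312) = 1777.4.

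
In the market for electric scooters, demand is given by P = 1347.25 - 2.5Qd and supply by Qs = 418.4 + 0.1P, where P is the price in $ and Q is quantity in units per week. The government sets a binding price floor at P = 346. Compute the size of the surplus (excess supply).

Surplus = 52.5

In direct form, Qd = 538.9 - 0.4P.
At P = 346: Qd = 400.5 and Qs = 453.
Surplus = Qs - Qd = 453 - 400.5 = 52.5.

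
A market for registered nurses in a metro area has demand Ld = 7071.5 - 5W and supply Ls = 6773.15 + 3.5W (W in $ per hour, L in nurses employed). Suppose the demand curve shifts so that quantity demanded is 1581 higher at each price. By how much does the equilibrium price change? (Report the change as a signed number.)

At equilibrium Ld = Ls, so 7071.5 - 5W = 6773.15 + 3.5W; collecting terms, 298.35 = 8.5W and W* = 35.1.
Plugging W* into demand: L* = 7071.5 - 5(35.1) = 6896.
After the shift, demand is Ld = 8652.5 - 5W.
New equilibrium: 1879.35 = 8.5W, so W = 221.1 and L = 7547.
ΔW = 221.1 - 35.1 = 186.

ΔW = 186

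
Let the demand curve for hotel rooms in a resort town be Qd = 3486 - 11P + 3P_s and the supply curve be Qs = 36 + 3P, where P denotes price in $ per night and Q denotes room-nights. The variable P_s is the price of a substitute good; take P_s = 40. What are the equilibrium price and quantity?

With P_s = 40, demand is Qd = 3606 - 11P.
The market clears where 3606 - 11P = 36 + 3P. Rearranging, 14P = 3570, hence P* = 255.
From the demand curve, Q* = 3606 - 11(255) = 801.

P* = 255, Q* = 801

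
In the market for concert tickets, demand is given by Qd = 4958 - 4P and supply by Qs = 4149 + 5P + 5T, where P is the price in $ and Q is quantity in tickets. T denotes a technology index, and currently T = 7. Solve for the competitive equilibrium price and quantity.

P* = 86, Q* = 4614

With T = 7, supply is Qs = 4184 + 5P.
Set Qd = Qs: 4958 - 4P = 4184 + 5P, so 774 = 9P and P* = 86.
Then Q* = 4958 - 4(86) = 4614.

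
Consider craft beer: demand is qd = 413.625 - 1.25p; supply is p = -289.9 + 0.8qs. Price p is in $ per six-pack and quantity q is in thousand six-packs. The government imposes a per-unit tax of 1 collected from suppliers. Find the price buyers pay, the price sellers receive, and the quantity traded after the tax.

p_b = 21, p_s = 20, q = 387.375

In direct form, qs = 362.375 + 1.25p.
The tax drives a wedge p_b - p_s = 1. Substituting p_s = p_b - 1 into supply: qs = 361.125 + 1.25p_b.
Set qd = qs: 413.625 - 1.25p_b = 361.125 + 1.25p_b, so 52.5 = 2.5p_b and p_b = 21.
Then p_s = 21 - 1 = 20 and q = 413.625 - 1.25(21) = 387.375.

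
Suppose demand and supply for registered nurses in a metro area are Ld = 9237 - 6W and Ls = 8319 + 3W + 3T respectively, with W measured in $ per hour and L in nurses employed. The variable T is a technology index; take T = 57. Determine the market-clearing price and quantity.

W* = 83, L* = 8739

With T = 57, supply is Ls = 8490 + 3W.
The market clears where 9237 - 6W = 8490 + 3W. Rearranging, 9W = 747, hence W* = 83.
Then L* = 9237 - 6(83) = 8739.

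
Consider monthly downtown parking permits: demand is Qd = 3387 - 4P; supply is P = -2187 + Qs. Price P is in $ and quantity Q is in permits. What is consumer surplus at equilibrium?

Consumer surplus = 736291.125

Solving each curve for Q: Qs = 2187 + P.
Equating demand and supply, 3387 - 4P = 2187 + P gives 5P = 1200, so P* = 240.
Plugging P* into demand: Q* = 3387 - 4(240) = 2427.
Demand choke price (Qd = 0): P = 3387/4 = 846.75. Consumer surplus = ½ × (846.75 - 240) × 2427 = 736291.125.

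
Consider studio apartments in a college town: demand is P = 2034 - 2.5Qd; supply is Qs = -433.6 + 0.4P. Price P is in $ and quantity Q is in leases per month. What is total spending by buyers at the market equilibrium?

Total spending by buyers = 296210

Rewriting in direct form: Qd = 813.6 - 0.4P.
Equating demand and supply, 813.6 - 0.4P = -433.6 + 0.4P gives 0.8P = 1247.2, so P* = 1559.
Then Q* = 813.6 - 0.4(1559) = 190.
Total spending by buyers = P* × Q* = 1559 × 190 = 296210.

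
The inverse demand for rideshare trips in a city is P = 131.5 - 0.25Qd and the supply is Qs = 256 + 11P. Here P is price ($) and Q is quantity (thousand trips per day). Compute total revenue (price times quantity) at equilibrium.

Total revenue = 8172

Rewriting in direct form: Qd = 526 - 4P.
The market clears where 526 - 4P = 256 + 11P. Rearranging, 15P = 270, hence P* = 18.
Substitute back: Q* = 526 - 4(18) = 454.
Total revenue = P* × Q* = 18 × 454 = 8172.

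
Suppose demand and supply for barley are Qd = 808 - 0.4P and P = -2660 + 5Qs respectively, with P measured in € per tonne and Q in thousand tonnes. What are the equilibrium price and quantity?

P* = 460, Q* = 624

Inverting to quantity form: Qs = 532 + 0.2P.
Equating demand and supply, 808 - 0.4P = 532 + 0.2P gives 0.6P = 276, so P* = 460.
Then Q* = 808 - 0.4(460) = 624.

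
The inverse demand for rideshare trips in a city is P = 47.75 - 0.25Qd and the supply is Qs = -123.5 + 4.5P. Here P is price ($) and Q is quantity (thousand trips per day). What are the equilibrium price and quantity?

In direct form, Qd = 191 - 4P.
Equating demand and supply, 191 - 4P = -123.5 + 4.5P gives 8.5P = 314.5, so P* = 37.
Plugging P* into demand: Q* = 191 - 4(37) = 43.

P* = 37, Q* = 43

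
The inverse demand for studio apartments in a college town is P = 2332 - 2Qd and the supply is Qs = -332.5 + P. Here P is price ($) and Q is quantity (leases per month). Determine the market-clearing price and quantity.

P* = 999, Q* = 666.5

In direct form, Qd = 1166 - 0.5P.
Equating demand and supply, 1166 - 0.5P = -332.5 + P gives 1.5P = 1498.5, so P* = 999.
Substitute back: Q* = 1166 - 0.5(999) = 666.5.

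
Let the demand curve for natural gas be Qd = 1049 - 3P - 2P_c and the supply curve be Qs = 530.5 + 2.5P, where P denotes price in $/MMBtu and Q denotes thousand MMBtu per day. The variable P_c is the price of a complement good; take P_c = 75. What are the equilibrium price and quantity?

P* = 67, Q* = 698

With P_c = 75, demand is Qd = 899 - 3P.
Set Qd = Qs: 899 - 3P = 530.5 + 2.5P, so 368.5 = 5.5P and P* = 67.
Substitute back: Q* = 899 - 3(67) = 698.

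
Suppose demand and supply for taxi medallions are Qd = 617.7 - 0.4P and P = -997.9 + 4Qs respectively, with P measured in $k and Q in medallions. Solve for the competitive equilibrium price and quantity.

Inverting to quantity form: Qs = 249.475 + 0.25P.
Set Qd = Qs: 617.7 - 0.4P = 249.475 + 0.25P, so 368.225 = 0.65P and P* = 566.5.
Substitute back: Q* = 617.7 - 0.4(566.5) = 391.1.

P* = 566.5, Q* = 391.1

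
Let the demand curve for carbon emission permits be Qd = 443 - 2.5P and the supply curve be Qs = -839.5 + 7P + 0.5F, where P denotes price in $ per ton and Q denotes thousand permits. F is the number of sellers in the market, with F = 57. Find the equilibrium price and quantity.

P* = 132, Q* = 113

With F = 57, supply is Qs = -811 + 7P.
The market clears where 443 - 2.5P = -811 + 7P. Rearranging, 9.5P = 1254, hence P* = 132.
Plugging P* into demand: Q* = 443 - 2.5(132) = 113.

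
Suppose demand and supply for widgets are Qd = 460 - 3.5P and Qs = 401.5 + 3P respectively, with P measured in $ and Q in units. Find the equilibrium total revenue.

Set Qd = Qs: 460 - 3.5P = 401.5 + 3P, so 58.5 = 6.5P and P* = 9.
Plugging P* into demand: Q* = 460 - 3.5(9) = 428.5.
Total revenue = P* × Q* = 9 × 428.5 = 3856.5.

Total revenue = 3856.5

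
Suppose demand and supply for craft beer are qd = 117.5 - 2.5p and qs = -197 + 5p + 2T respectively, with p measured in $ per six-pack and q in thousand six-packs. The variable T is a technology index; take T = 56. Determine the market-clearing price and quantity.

p* = 27, q* = 50

With T = 56, supply is qs = -85 + 5p.
Equating demand and supply, 117.5 - 2.5p = -85 + 5p gives 7.5p = 202.5, so p* = 27.
Substitute back: q* = 117.5 - 2.5(27) = 50.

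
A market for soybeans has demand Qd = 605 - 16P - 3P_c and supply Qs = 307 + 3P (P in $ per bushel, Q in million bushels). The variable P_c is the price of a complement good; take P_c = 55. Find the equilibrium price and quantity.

P* = 7, Q* = 328

With P_c = 55, demand is Qd = 440 - 16P.
Set Qd = Qs: 440 - 16P = 307 + 3P, so 133 = 19P and P* = 7.
Then Q* = 440 - 16(7) = 328.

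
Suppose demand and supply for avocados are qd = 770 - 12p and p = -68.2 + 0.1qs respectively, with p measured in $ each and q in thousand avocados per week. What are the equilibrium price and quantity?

Solving each curve for q: qs = 682 + 10p.
The market clears where 770 - 12p = 682 + 10p. Rearranging, 22p = 88, hence p* = 4.
Substitute back: q* = 770 - 12(4) = 722.

p* = 4, q* = 722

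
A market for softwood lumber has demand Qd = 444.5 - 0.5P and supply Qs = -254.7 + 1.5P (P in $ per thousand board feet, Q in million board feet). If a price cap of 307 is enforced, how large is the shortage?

With P fixed at 307, quantity demanded is 291 and quantity supplied is 205.8.
Shortage = Qd - Qs = 291 - 205.8 = 85.2.

Shortage = 85.2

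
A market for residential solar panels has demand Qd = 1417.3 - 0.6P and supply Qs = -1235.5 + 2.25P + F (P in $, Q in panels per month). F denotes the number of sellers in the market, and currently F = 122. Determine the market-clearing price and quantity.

P* = 888, Q* = 884.5

With F = 122, supply is Qs = -1113.5 + 2.25P.
At equilibrium Qd = Qs, so 1417.3 - 0.6P = -1113.5 + 2.25P; collecting terms, 2530.8 = 2.85P and P* = 888.
From the demand curve, Q* = 1417.3 - 0.6(888) = 884.5.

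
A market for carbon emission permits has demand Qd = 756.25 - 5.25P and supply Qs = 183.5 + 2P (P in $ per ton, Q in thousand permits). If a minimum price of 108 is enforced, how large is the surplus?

At P = 108: Qd = 189.25 and Qs = 399.5.
Surplus = Qs - Qd = 399.5 - 189.25 = 210.25.

Surplus = 210.25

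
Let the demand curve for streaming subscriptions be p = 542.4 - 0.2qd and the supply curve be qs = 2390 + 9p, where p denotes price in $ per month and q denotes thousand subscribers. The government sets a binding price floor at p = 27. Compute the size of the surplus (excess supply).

Surplus = 56

Inverting to quantity form: qd = 2712 - 5p.
With p fixed at 27, quantity demanded is 2577 and quantity supplied is 2633.
Surplus = qs - qd = 2633 - 2577 = 56.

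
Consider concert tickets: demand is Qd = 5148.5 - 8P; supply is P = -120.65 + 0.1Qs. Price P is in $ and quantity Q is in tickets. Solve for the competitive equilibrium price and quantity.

In direct form, Qs = 1206.5 + 10P.
Equating demand and supply, 5148.5 - 8P = 1206.5 + 10P gives 18P = 3942, so P* = 219.
Plugging P* into demand: Q* = 5148.5 - 8(219) = 3396.5.

P* = 219, Q* = 3396.5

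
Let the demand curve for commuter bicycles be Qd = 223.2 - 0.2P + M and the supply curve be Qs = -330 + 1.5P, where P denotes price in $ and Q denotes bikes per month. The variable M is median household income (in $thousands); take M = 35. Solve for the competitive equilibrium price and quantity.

P* = 346, Q* = 189

With M = 35, demand is Qd = 258.2 - 0.2P.
Equating demand and supply, 258.2 - 0.2P = -330 + 1.5P gives 1.7P = 588.2, so P* = 346.
Substitute back: Q* = 258.2 - 0.2(346) = 189.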